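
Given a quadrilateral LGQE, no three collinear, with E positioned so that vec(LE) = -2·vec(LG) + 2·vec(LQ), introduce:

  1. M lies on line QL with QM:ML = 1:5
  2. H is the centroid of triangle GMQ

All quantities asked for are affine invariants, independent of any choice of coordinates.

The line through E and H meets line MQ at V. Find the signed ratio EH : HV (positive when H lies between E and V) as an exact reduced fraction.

Assign L = (0, 0), G = (1, 0), Q = (0, 1), E = (-2, 2) — the answer is frame-independent, so this choice is without loss of generality.
1. M lies on line QL with QM:ML = 1:5 ⇒ M = (0, 5/6)
2. H is the centroid of triangle GMQ ⇒ H = (1/3, 11/18)
line EH meets MQ at V = (0, 17/21)
H = E + t·(V−E) with t = 7/6, so EH:HV = 7/6:-1/6

EH:HV = -7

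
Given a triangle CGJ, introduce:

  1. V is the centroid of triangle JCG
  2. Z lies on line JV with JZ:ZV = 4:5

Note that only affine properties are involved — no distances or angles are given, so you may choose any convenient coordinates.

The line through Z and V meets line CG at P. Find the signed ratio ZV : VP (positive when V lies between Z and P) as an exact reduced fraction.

Work in coordinates with C = (0, 0), G = (1, 0), J = (0, 1).
1. V is the centroid of triangle JCG ⇒ V = (1/3, 1/3)
2. Z lies on line JV with JZ:ZV = 4:5 ⇒ Z = (4/27, 19/27)
line ZV meets CG at P = (1/2, 0)
V = Z + t·(P−Z) with t = 10/19, so ZV:VP = 10/19:9/19

ZV:VP = 10/9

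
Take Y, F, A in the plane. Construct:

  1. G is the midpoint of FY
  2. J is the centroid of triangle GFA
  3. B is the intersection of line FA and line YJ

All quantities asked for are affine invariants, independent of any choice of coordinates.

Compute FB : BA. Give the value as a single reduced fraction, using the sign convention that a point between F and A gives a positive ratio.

Set Y = (0, 0), F = (1, 0), A = (0, 1); any affine frame gives the same invariant.
1. G is the midpoint of FY ⇒ G = (1/2, 0)
2. J is the centroid of triangle GFA ⇒ J = (1/2, 1/3)
3. B is the intersection of line FA and line YJ ⇒ B = (3/5, 2/5)
B = F + t·(A−F) with t = 2/5, so FB:BA = t:(1−t) = 2/5:3/5

FB:BA = 2/3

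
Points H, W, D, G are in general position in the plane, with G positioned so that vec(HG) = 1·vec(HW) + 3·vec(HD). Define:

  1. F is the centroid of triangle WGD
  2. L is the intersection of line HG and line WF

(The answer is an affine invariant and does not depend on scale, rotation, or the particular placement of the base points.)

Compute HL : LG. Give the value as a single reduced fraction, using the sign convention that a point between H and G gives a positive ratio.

Work in coordinates with H = (0, 0), W = (1, 0), D = (0, 1), G = (1, 3).
1. F is the centroid of triangle WGD ⇒ F = (2/3, 4/3)
2. L is the intersection of line HG and line WF ⇒ L = (4/7, 12/7)
L = H + t·(G−H) with t = 4/7, so HL:LG = t:(1−t) = 4/7:3/7

HL:LG = 4/3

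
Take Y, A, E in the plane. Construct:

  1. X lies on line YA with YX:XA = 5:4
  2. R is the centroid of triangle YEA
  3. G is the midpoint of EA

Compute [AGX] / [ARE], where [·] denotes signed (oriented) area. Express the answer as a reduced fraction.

[AGX]:[ARE] = -2/3

Work in coordinates with Y = (0, 0), A = (1, 0), E = (0, 1).
1. X lies on line YA with YX:XA = 5:4 ⇒ X = (5/9, 0)
2. R is the centroid of triangle YEA ⇒ R = (1/3, 1/3)
3. G is the midpoint of EA ⇒ G = (1/2, 1/2)
2·[AGX] = 2/9, 2·[ARE] = -1/3
[AGX]:[ARE] = 2/9:-1/3 = -2/3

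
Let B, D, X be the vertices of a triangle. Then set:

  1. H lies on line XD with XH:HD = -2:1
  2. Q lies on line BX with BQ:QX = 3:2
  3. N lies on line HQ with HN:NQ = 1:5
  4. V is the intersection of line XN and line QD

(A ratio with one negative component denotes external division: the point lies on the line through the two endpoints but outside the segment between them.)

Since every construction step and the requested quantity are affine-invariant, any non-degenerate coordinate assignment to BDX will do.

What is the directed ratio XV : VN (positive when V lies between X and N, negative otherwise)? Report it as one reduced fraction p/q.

XV:VN = 6/5

Choose coordinates B = (0, 0), D = (1, 0), X = (0, 1).
1. H lies on line XD with XH:HD = -2:1 ⇒ H = (2, -1)
2. Q lies on line BX with BQ:QX = 3:2 ⇒ Q = (0, 3/5)
3. N lies on line HQ with HN:NQ = 1:5 ⇒ N = (5/3, -11/15)
4. V is the intersection of line XN and line QD ⇒ V = (10/11, 3/55)
V = X + t·(N−X) with t = 6/11, so XV:VN = t:(1−t) = 6/11:5/11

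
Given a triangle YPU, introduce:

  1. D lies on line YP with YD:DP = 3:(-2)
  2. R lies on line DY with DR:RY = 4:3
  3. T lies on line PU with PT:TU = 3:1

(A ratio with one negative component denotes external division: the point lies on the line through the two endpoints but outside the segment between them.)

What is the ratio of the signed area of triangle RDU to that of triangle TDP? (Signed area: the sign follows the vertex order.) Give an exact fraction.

Choose coordinates Y = (0, 0), P = (1, 0), U = (0, 1).
1. D lies on line YP with YD:DP = 3:(-2) ⇒ D = (3, 0)
2. R lies on line DY with DR:RY = 4:3 ⇒ R = (9/7, 0)
3. T lies on line PU with PT:TU = 3:1 ⇒ T = (1/4, 3/4)
2·[RDU] = 12/7, 2·[TDP] = -3/2
[RDU]:[TDP] = 12/7:-3/2 = -8/7

[RDU]:[TDP] = -8/7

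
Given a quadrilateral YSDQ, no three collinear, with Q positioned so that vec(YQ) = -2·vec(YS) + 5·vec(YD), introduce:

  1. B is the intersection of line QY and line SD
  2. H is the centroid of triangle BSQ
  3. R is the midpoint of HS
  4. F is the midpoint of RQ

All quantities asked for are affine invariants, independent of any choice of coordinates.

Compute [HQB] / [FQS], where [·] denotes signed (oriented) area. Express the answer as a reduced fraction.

[HQB]:[FQS] = -4

Choose coordinates Y = (0, 0), S = (1, 0), D = (0, 1), Q = (-2, 5).
1. B is the intersection of line QY and line SD ⇒ B = (-2/3, 5/3)
2. H is the centroid of triangle BSQ ⇒ H = (-5/9, 20/9)
3. R is the midpoint of HS ⇒ R = (2/9, 10/9)
4. F is the midpoint of RQ ⇒ F = (-8/9, 55/18)
2·[HQB] = 10/9, 2·[FQS] = -5/18
[HQB]:[FQS] = 10/9:-5/18 = -4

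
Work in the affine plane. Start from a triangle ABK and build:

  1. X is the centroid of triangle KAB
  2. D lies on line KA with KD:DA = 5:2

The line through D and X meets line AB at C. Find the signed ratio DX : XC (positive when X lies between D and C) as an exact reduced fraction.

Work in coordinates with A = (0, 0), B = (1, 0), K = (0, 1).
1. X is the centroid of triangle KAB ⇒ X = (1/3, 1/3)
2. D lies on line KA with KD:DA = 5:2 ⇒ D = (0, 2/7)
line DX meets AB at C = (-2, 0)
X = D + t·(C−D) with t = -1/6, so DX:XC = -1/6:7/6

DX:XC = -1/7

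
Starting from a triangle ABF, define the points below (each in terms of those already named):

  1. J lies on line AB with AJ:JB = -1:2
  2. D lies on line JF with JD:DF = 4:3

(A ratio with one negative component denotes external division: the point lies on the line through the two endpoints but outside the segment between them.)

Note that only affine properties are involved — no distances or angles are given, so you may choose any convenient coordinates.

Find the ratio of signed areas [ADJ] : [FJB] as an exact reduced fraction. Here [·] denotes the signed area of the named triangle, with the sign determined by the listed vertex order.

Work in coordinates with A = (0, 0), B = (1, 0), F = (0, 1).
1. J lies on line AB with AJ:JB = -1:2 ⇒ J = (-1, 0)
2. D lies on line JF with JD:DF = 4:3 ⇒ D = (-3/7, 4/7)
2·[ADJ] = 4/7, 2·[FJB] = 2
[ADJ]:[FJB] = 4/7:2 = 2/7

[ADJ]:[FJB] = 2/7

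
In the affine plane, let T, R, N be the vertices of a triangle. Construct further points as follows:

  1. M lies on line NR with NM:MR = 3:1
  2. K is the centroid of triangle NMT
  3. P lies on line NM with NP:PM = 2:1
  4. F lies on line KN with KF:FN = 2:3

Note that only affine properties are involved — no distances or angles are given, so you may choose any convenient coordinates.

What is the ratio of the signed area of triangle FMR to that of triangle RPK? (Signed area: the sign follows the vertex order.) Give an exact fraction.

Work in coordinates with T = (0, 0), R = (1, 0), N = (0, 1).
1. M lies on line NR with NM:MR = 3:1 ⇒ M = (3/4, 1/4)
2. K is the centroid of triangle NMT ⇒ K = (1/4, 5/12)
3. P lies on line NM with NP:PM = 2:1 ⇒ P = (1/2, 1/2)
4. F lies on line KN with KF:FN = 2:3 ⇒ F = (3/20, 13/20)
2·[FMR] = -1/20, 2·[RPK] = 1/6
[FMR]:[RPK] = -1/20:1/6 = -3/10

[FMR]:[RPK] = -3/10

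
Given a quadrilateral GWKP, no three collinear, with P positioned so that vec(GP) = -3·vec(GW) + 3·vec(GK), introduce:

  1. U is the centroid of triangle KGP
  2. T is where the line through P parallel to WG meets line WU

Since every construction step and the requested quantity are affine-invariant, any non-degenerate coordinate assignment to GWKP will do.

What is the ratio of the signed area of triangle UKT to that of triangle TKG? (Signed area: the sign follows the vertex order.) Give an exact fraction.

[UKT]:[TKG] = -5/21

Choose coordinates G = (0, 0), W = (1, 0), K = (0, 1), P = (-3, 3).
1. U is the centroid of triangle KGP ⇒ U = (-1, 4/3)
2. T is where the line through P parallel to WG meets line WU ⇒ T = (-7/2, 3)
2·[UKT] = 5/6, 2·[TKG] = -7/2
[UKT]:[TKG] = 5/6:-7/2 = -5/21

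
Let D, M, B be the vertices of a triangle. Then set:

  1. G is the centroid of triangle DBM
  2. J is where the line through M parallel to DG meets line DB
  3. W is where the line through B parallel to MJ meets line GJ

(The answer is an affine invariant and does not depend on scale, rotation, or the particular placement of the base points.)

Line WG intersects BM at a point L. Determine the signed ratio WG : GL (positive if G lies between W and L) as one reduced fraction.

WG:GL = -5

Choose coordinates D = (0, 0), M = (1, 0), B = (0, 1).
1. G is the centroid of triangle DBM ⇒ G = (1/3, 1/3)
2. J is where the line through M parallel to DG meets line DB ⇒ J = (0, -1)
3. W is where the line through B parallel to MJ meets line GJ ⇒ W = (2/3, 5/3)
line WG meets BM at L = (2/5, 3/5)
G = W + t·(L−W) with t = 5/4, so WG:GL = 5/4:-1/4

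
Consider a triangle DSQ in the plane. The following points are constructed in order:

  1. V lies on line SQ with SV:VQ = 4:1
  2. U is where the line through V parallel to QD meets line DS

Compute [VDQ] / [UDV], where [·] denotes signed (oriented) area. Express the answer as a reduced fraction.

[VDQ]:[UDV] = 5/4

Choose coordinates D = (0, 0), S = (1, 0), Q = (0, 1).
1. V lies on line SQ with SV:VQ = 4:1 ⇒ V = (1/5, 4/5)
2. U is where the line through V parallel to QD meets line DS ⇒ U = (1/5, 0)
2·[VDQ] = -1/5, 2·[UDV] = -4/25
[VDQ]:[UDV] = -1/5:-4/25 = 5/4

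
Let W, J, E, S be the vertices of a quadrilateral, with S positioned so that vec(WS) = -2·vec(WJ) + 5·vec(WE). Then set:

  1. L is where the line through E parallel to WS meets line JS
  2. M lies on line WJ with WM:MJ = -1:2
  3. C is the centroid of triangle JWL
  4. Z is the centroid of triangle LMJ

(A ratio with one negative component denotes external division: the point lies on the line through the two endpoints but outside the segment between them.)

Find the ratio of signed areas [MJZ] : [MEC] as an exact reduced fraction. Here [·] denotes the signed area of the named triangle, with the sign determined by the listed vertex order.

Work in coordinates with W = (0, 0), J = (1, 0), E = (0, 1), S = (-2, 5).
1. L is where the line through E parallel to WS meets line JS ⇒ L = (-4/5, 3)
2. M lies on line WJ with WM:MJ = -1:2 ⇒ M = (-1, 0)
3. C is the centroid of triangle JWL ⇒ C = (1/15, 1)
4. Z is the centroid of triangle LMJ ⇒ Z = (-4/15, 1)
2·[MJZ] = 2, 2·[MEC] = -1/15
[MJZ]:[MEC] = 2:-1/15 = -30

[MJZ]:[MEC] = -30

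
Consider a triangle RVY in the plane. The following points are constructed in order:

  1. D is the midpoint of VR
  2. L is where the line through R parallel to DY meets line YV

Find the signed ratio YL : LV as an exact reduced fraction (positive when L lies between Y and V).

YL:LV = -1/2

Set R = (0, 0), V = (1, 0), Y = (0, 1); any affine frame gives the same invariant.
1. D is the midpoint of VR ⇒ D = (1/2, 0)
2. L is where the line through R parallel to DY meets line YV ⇒ L = (-1, 2)
L = Y + t·(V−Y) with t = -1, so YL:LV = t:(1−t) = -1:2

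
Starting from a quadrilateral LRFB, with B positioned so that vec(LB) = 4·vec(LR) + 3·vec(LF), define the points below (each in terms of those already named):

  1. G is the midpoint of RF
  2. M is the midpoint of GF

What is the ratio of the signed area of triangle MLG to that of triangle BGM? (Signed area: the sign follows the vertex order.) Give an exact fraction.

[MLG]:[BGM] = -1/6

Work in coordinates with L = (0, 0), R = (1, 0), F = (0, 1), B = (4, 3).
1. G is the midpoint of RF ⇒ G = (1/2, 1/2)
2. M is the midpoint of GF ⇒ M = (1/4, 3/4)
2·[MLG] = 1/4, 2·[BGM] = -3/2
[MLG]:[BGM] = 1/4:-3/2 = -1/6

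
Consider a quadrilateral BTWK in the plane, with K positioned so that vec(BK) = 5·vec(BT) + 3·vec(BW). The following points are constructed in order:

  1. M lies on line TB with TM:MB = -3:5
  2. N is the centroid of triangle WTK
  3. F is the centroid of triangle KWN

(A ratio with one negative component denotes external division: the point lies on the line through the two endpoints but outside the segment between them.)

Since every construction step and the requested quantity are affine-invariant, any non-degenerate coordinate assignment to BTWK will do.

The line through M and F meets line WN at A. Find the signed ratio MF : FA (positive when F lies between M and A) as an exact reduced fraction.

MF:FA = -65/14

Choose coordinates B = (0, 0), T = (1, 0), W = (0, 1), K = (5, 3).
1. M lies on line TB with TM:MB = -3:5 ⇒ M = (5/2, 0)
2. N is the centroid of triangle WTK ⇒ N = (2, 4/3)
3. F is the centroid of triangle KWN ⇒ F = (7/3, 16/9)
line MF meets WN at A = (154/65, 272/195)
F = M + t·(A−M) with t = 65/51, so MF:FA = 65/51:-14/51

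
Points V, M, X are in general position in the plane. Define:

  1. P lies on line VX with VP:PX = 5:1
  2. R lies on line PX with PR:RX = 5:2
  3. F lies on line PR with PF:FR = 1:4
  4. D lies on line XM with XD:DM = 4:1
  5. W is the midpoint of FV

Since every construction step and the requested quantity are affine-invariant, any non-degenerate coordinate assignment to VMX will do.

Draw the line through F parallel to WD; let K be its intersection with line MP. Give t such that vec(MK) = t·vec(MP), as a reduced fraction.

Choose coordinates V = (0, 0), M = (1, 0), X = (0, 1).
1. P lies on line VX with VP:PX = 5:1 ⇒ P = (0, 5/6)
2. R lies on line PX with PR:RX = 5:2 ⇒ R = (0, 20/21)
3. F lies on line PR with PF:FR = 1:4 ⇒ F = (0, 6/7)
4. D lies on line XM with XD:DM = 4:1 ⇒ D = (4/5, 1/5)
5. W is the midpoint of FV ⇒ W = (0, 3/7)
through F parallel to WD: direction (4/5, -8/35); meets MP at K = (-1/23, 20/23)
K = M + t·(P−M) with t = 24/23

t = 24/23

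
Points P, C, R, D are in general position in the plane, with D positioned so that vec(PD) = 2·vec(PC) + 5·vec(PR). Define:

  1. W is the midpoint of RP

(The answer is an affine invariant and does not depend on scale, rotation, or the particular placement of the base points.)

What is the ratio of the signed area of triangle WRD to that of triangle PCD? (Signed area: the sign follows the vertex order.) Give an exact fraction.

[WRD]:[PCD] = -1/5

Set P = (0, 0), C = (1, 0), R = (0, 1), D = (2, 5); any affine frame gives the same invariant.
1. W is the midpoint of RP ⇒ W = (0, 1/2)
2·[WRD] = -1, 2·[PCD] = 5
[WRD]:[PCD] = -1:5 = -1/5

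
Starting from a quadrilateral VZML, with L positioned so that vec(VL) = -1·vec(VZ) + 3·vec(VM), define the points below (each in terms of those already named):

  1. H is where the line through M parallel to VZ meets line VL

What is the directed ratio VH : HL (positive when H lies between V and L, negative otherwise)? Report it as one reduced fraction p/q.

Work in coordinates with V = (0, 0), Z = (1, 0), M = (0, 1), L = (-1, 3).
1. H is where the line through M parallel to VZ meets line VL ⇒ H = (-1/3, 1)
H = V + t·(L−V) with t = 1/3, so VH:HL = t:(1−t) = 1/3:2/3

VH:HL = 1/2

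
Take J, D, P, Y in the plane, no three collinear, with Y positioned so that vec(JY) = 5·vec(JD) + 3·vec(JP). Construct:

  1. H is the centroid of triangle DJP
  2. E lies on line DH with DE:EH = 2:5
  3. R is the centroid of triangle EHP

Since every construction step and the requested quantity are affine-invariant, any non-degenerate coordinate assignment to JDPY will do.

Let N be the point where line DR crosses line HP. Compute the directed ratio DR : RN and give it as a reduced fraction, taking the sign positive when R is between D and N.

Work in coordinates with J = (0, 0), D = (1, 0), P = (0, 1), Y = (5, 3).
1. H is the centroid of triangle DJP ⇒ H = (1/3, 1/3)
2. E lies on line DH with DE:EH = 2:5 ⇒ E = (17/21, 2/21)
3. R is the centroid of triangle EHP ⇒ R = (8/21, 10/21)
line DR meets HP at N = (3/16, 5/8)
R = D + t·(N−D) with t = 16/21, so DR:RN = 16/21:5/21

DR:RN = 16/5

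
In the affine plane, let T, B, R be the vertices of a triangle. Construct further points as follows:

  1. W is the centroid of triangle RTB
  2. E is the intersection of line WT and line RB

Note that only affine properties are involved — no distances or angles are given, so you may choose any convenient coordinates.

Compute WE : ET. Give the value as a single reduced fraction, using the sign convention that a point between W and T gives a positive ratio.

Work in coordinates with T = (0, 0), B = (1, 0), R = (0, 1).
1. W is the centroid of triangle RTB ⇒ W = (1/3, 1/3)
2. E is the intersection of line WT and line RB ⇒ E = (1/2, 1/2)
E = W + t·(T−W) with t = -1/2, so WE:ET = t:(1−t) = -1/2:3/2

WE:ET = -1/3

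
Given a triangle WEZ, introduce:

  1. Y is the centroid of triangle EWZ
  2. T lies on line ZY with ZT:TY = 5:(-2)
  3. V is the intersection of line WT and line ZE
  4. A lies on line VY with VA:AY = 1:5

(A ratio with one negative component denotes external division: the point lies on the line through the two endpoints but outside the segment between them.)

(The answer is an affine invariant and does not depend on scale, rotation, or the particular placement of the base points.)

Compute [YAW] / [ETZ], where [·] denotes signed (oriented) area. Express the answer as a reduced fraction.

Work in coordinates with W = (0, 0), E = (1, 0), Z = (0, 1).
1. Y is the centroid of triangle EWZ ⇒ Y = (1/3, 1/3)
2. T lies on line ZY with ZT:TY = 5:(-2) ⇒ T = (5/9, -1/9)
3. V is the intersection of line WT and line ZE ⇒ V = (5/4, -1/4)
4. A lies on line VY with VA:AY = 1:5 ⇒ A = (79/72, -11/72)
2·[YAW] = -5/12, 2·[ETZ] = -5/9
[YAW]:[ETZ] = -5/12:-5/9 = 3/4

[YAW]:[ETZ] = 3/4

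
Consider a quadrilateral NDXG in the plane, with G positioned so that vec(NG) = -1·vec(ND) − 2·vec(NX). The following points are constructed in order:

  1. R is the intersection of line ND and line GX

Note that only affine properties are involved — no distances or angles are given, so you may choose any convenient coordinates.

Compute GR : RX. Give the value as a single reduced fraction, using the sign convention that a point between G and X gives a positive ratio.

Assign N = (0, 0), D = (1, 0), X = (0, 1), G = (-1, -2) — the answer is frame-independent, so this choice is without loss of generality.
1. R is the intersection of line ND and line GX ⇒ R = (-1/3, 0)
R = G + t·(X−G) with t = 2/3, so GR:RX = t:(1−t) = 2/3:1/3

GR:RX = 2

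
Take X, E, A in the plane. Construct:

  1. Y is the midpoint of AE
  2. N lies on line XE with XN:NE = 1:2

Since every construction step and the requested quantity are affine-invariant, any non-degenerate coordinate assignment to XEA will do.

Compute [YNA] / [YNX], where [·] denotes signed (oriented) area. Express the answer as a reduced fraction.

[YNA]:[YNX] = 2

Work in coordinates with X = (0, 0), E = (1, 0), A = (0, 1).
1. Y is the midpoint of AE ⇒ Y = (1/2, 1/2)
2. N lies on line XE with XN:NE = 1:2 ⇒ N = (1/3, 0)
2·[YNA] = -1/3, 2·[YNX] = -1/6
[YNA]:[YNX] = -1/3:-1/6 = 2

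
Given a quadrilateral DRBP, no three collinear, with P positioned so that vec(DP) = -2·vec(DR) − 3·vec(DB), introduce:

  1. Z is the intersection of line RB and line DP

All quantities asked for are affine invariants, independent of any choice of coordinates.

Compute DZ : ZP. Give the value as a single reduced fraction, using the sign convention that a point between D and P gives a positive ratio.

DZ:ZP = -1/6

Assign D = (0, 0), R = (1, 0), B = (0, 1), P = (-2, -3) — the answer is frame-independent, so this choice is without loss of generality.
1. Z is the intersection of line RB and line DP ⇒ Z = (2/5, 3/5)
Z = D + t·(P−D) with t = -1/5, so DZ:ZP = t:(1−t) = -1/5:6/5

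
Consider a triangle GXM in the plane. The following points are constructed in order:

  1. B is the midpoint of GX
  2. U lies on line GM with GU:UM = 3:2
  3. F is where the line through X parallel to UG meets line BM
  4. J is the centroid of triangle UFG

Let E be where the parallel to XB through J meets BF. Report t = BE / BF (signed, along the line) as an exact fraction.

Choose coordinates G = (0, 0), X = (1, 0), M = (0, 1).
1. B is the midpoint of GX ⇒ B = (1/2, 0)
2. U lies on line GM with GU:UM = 3:2 ⇒ U = (0, 3/5)
3. F is where the line through X parallel to UG meets line BM ⇒ F = (1, -1)
4. J is the centroid of triangle UFG ⇒ J = (1/3, -2/15)
through J parallel to XB: direction (-1/2, 0); meets BF at E = (17/30, -2/15)
E = B + t·(F−B) with t = 2/15

t = 2/15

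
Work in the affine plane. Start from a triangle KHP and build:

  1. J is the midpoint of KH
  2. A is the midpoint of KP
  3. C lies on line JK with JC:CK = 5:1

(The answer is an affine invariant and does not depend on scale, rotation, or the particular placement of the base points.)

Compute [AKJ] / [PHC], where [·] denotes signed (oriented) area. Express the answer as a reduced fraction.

Choose coordinates K = (0, 0), H = (1, 0), P = (0, 1).
1. J is the midpoint of KH ⇒ J = (1/2, 0)
2. A is the midpoint of KP ⇒ A = (0, 1/2)
3. C lies on line JK with JC:CK = 5:1 ⇒ C = (1/12, 0)
2·[AKJ] = 1/4, 2·[PHC] = -11/12
[AKJ]:[PHC] = 1/4:-11/12 = -3/11

[AKJ]:[PHC] = -3/11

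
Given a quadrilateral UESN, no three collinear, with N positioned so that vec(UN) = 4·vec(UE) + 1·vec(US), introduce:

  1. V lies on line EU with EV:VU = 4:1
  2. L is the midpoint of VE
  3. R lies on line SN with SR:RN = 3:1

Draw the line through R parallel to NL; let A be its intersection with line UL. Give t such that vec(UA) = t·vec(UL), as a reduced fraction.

t = -2/3

Choose coordinates U = (0, 0), E = (1, 0), S = (0, 1), N = (4, 1).
1. V lies on line EU with EV:VU = 4:1 ⇒ V = (1/5, 0)
2. L is the midpoint of VE ⇒ L = (3/5, 0)
3. R lies on line SN with SR:RN = 3:1 ⇒ R = (3, 1)
through R parallel to NL: direction (-17/5, -1); meets UL at A = (-2/5, 0)
A = U + t·(L−U) with t = -2/3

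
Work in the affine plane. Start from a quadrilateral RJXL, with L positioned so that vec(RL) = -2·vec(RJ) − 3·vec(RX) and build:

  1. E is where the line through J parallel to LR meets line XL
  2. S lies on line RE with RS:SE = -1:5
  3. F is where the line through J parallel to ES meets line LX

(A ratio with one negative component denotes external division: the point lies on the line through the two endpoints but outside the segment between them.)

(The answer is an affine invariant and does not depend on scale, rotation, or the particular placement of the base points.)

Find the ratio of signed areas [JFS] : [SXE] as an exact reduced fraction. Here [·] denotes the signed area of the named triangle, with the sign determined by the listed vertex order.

Set R = (0, 0), J = (1, 0), X = (0, 1), L = (-2, -3); any affine frame gives the same invariant.
1. E is where the line through J parallel to LR meets line XL ⇒ E = (-5, -9)
2. S lies on line RE with RS:SE = -1:5 ⇒ S = (5/4, 9/4)
3. F is where the line through J parallel to ES meets line LX ⇒ F = (-14, -27)
2·[JFS] = -27, 2·[SXE] = 25/4
[JFS]:[SXE] = -27:25/4 = -108/25

[JFS]:[SXE] = -108/25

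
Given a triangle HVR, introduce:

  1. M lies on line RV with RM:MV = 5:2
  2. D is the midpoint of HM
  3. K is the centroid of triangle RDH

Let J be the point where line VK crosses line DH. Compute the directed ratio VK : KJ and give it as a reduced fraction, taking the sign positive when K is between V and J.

VK:KJ = -11/5

Set H = (0, 0), V = (1, 0), R = (0, 1); any affine frame gives the same invariant.
1. M lies on line RV with RM:MV = 5:2 ⇒ M = (5/7, 2/7)
2. D is the midpoint of HM ⇒ D = (5/14, 1/7)
3. K is the centroid of triangle RDH ⇒ K = (5/42, 8/21)
line VK meets DH at J = (40/77, 16/77)
K = V + t·(J−V) with t = 11/6, so VK:KJ = 11/6:-5/6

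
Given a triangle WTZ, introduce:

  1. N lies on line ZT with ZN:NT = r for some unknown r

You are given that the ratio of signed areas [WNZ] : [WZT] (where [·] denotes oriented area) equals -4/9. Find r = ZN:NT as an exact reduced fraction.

r = 4/5

Work in coordinates with W = (0, 0), T = (1, 0), Z = (0, 1).
1. With ZN:NT = r, write λ = r/(r+1) so N = Z + λ·(T−Z); N is affine-linear in λ
Every point depending on N is an affine combination of N and λ-independent points, so each such coordinate is linear in λ; the λ² term in each signed area is a multiple of (T−Z)×(T−Z) = 0, so 2·[WNZ] and 2·[WZT] are each linear in λ. Evaluating at λ=0 and λ=1:
  2·[WNZ] = λ,   2·[WZT] = -1
So [WNZ]:[WZT] = (λ) / (-1). Setting this equal to -4/9:
  λ = -4/9·(-1)  ⇒  λ = 4/9
Then r = λ/(1−λ) = (4/9)/(5/9) = 4/5. Check: with r = 4/5, N = (4/9, 5/9) and [WNZ]:[WZT] = -4/9 as required.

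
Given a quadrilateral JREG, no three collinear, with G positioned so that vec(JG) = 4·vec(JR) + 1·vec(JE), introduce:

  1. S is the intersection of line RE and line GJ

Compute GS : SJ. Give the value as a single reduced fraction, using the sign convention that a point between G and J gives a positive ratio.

Set J = (0, 0), R = (1, 0), E = (0, 1), G = (4, 1); any affine frame gives the same invariant.
1. S is the intersection of line RE and line GJ ⇒ S = (4/5, 1/5)
S = G + t·(J−G) with t = 4/5, so GS:SJ = t:(1−t) = 4/5:1/5

GS:SJ = 4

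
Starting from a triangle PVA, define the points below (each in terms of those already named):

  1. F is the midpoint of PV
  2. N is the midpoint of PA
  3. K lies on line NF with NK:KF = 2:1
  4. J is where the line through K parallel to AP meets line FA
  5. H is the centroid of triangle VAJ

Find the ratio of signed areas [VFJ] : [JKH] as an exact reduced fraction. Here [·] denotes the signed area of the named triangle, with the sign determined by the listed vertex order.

[VFJ]:[JKH] = -9

Assign P = (0, 0), V = (1, 0), A = (0, 1) — the answer is frame-independent, so this choice is without loss of generality.
1. F is the midpoint of PV ⇒ F = (1/2, 0)
2. N is the midpoint of PA ⇒ N = (0, 1/2)
3. K lies on line NF with NK:KF = 2:1 ⇒ K = (1/3, 1/6)
4. J is where the line through K parallel to AP meets line FA ⇒ J = (1/3, 1/3)
5. H is the centroid of triangle VAJ ⇒ H = (4/9, 4/9)
2·[VFJ] = -1/6, 2·[JKH] = 1/54
[VFJ]:[JKH] = -1/6:1/54 = -9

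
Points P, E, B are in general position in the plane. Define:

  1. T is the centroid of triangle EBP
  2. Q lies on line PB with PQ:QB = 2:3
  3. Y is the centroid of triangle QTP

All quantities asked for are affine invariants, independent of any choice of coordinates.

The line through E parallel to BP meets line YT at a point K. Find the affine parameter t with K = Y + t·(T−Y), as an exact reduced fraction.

Set P = (0, 0), E = (1, 0), B = (0, 1); any affine frame gives the same invariant.
1. T is the centroid of triangle EBP ⇒ T = (1/3, 1/3)
2. Q lies on line PB with PQ:QB = 2:3 ⇒ Q = (0, 2/5)
3. Y is the centroid of triangle QTP ⇒ Y = (1/9, 11/45)
through E parallel to BP: direction (0, -1); meets YT at K = (1, 3/5)
K = Y + t·(T−Y) with t = 4

t = 4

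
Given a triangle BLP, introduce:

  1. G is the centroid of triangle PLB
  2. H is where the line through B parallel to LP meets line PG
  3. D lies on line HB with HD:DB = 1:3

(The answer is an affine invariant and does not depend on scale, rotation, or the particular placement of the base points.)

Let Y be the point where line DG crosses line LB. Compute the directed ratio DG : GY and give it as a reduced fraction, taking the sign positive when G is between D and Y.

Assign B = (0, 0), L = (1, 0), P = (0, 1) — the answer is frame-independent, so this choice is without loss of generality.
1. G is the centroid of triangle PLB ⇒ G = (1/3, 1/3)
2. H is where the line through B parallel to LP meets line PG ⇒ H = (1, -1)
3. D lies on line HB with HD:DB = 1:3 ⇒ D = (3/4, -3/4)
line DG meets LB at Y = (6/13, 0)
G = D + t·(Y−D) with t = 13/9, so DG:GY = 13/9:-4/9

DG:GY = -13/4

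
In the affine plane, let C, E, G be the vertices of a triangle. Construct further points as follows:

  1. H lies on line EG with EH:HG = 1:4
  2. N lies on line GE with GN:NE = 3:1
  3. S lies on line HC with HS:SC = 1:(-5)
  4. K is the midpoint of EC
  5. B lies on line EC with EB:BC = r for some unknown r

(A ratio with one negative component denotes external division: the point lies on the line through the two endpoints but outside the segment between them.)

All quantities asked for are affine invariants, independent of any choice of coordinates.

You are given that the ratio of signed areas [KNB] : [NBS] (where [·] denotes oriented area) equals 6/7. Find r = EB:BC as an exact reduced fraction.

Set C = (0, 0), E = (1, 0), G = (0, 1); any affine frame gives the same invariant.
1. H lies on line EG with EH:HG = 1:4 ⇒ H = (4/5, 1/5)
2. N lies on line GE with GN:NE = 3:1 ⇒ N = (3/4, 1/4)
3. S lies on line HC with HS:SC = 1:(-5) ⇒ S = (1, 1/4)
4. K is the midpoint of EC ⇒ K = (1/2, 0)
5. With EB:BC = r, write λ = r/(r+1) so B = E + λ·(C−E); B is affine-linear in λ
Every point depending on B is an affine combination of B and λ-independent points, so each such coordinate is linear in λ; the λ² term in each signed area is a multiple of (C−E)×(C−E) = 0, so 2·[KNB] and 2·[NBS] are each linear in λ. Evaluating at λ=0 and λ=1:
  2·[KNB] = 1/4·λ − 1/8,   2·[NBS] = 1/16
So [KNB]:[NBS] = (1/4·λ − 1/8) / (1/16). Setting this equal to 6/7:
  1/4·λ − 1/8 = 6/7·(1/16)  ⇒  λ = 5/7
Then r = λ/(1−λ) = (5/7)/(2/7) = 5/2. Check: with r = 5/2, B = (2/7, 0) and [KNB]:[NBS] = 6/7 as required.

r = 5/2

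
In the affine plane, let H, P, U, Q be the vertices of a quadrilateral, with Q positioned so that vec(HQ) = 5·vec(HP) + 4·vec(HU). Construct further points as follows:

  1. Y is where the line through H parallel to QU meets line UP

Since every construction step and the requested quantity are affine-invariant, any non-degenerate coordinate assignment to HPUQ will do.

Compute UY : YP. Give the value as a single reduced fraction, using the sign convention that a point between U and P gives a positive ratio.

UY:YP = 5/3

Assign H = (0, 0), P = (1, 0), U = (0, 1), Q = (5, 4) — the answer is frame-independent, so this choice is without loss of generality.
1. Y is where the line through H parallel to QU meets line UP ⇒ Y = (5/8, 3/8)
Y = U + t·(P−U) with t = 5/8, so UY:YP = t:(1−t) = 5/8:3/8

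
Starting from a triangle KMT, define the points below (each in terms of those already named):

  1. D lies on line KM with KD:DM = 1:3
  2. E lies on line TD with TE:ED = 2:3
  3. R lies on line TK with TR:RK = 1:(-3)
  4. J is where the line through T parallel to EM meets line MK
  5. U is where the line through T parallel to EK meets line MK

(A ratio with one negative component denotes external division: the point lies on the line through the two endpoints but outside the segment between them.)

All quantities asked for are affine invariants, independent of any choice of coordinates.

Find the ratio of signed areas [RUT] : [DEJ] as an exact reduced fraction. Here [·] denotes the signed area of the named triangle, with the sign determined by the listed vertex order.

[RUT]:[DEJ] = -1/9

Work in coordinates with K = (0, 0), M = (1, 0), T = (0, 1).
1. D lies on line KM with KD:DM = 1:3 ⇒ D = (1/4, 0)
2. E lies on line TD with TE:ED = 2:3 ⇒ E = (1/10, 3/5)
3. R lies on line TK with TR:RK = 1:(-3) ⇒ R = (0, 3/2)
4. J is where the line through T parallel to EM meets line MK ⇒ J = (3/2, 0)
5. U is where the line through T parallel to EK meets line MK ⇒ U = (-1/6, 0)
2·[RUT] = 1/12, 2·[DEJ] = -3/4
[RUT]:[DEJ] = 1/12:-3/4 = -1/9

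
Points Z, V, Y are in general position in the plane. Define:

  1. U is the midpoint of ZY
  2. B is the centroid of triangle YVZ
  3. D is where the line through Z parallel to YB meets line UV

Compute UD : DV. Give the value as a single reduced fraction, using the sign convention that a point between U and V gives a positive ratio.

Assign Z = (0, 0), V = (1, 0), Y = (0, 1) — the answer is frame-independent, so this choice is without loss of generality.
1. U is the midpoint of ZY ⇒ U = (0, 1/2)
2. B is the centroid of triangle YVZ ⇒ B = (1/3, 1/3)
3. D is where the line through Z parallel to YB meets line UV ⇒ D = (-1/3, 2/3)
D = U + t·(V−U) with t = -1/3, so UD:DV = t:(1−t) = -1/3:4/3

UD:DV = -1/4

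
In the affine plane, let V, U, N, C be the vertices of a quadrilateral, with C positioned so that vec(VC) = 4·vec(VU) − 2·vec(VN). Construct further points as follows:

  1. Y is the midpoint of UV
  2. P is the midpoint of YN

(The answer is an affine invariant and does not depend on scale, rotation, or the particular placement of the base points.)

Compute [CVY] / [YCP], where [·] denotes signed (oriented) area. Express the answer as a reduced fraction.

[CVY]:[YCP] = -4/5

Choose coordinates V = (0, 0), U = (1, 0), N = (0, 1), C = (4, -2).
1. Y is the midpoint of UV ⇒ Y = (1/2, 0)
2. P is the midpoint of YN ⇒ P = (1/4, 1/2)
2·[CVY] = -1, 2·[YCP] = 5/4
[CVY]:[YCP] = -1:5/4 = -4/5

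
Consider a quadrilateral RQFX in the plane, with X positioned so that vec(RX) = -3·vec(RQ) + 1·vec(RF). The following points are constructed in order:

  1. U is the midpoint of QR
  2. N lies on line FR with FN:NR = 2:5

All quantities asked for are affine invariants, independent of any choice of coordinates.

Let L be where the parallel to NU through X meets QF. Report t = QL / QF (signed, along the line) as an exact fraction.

t = 11

Set R = (0, 0), Q = (1, 0), F = (0, 1), X = (-3, 1); any affine frame gives the same invariant.
1. U is the midpoint of QR ⇒ U = (1/2, 0)
2. N lies on line FR with FN:NR = 2:5 ⇒ N = (0, 5/7)
through X parallel to NU: direction (1/2, -5/7); meets QF at L = (-10, 11)
L = Q + t·(F−Q) with t = 11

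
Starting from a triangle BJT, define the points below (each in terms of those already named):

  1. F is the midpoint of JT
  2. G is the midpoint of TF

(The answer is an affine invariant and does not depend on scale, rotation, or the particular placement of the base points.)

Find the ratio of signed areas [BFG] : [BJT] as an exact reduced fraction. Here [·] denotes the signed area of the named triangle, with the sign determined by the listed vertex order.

Set B = (0, 0), J = (1, 0), T = (0, 1); any affine frame gives the same invariant.
1. F is the midpoint of JT ⇒ F = (1/2, 1/2)
2. G is the midpoint of TF ⇒ G = (1/4, 3/4)
2·[BFG] = 1/4, 2·[BJT] = 1
[BFG]:[BJT] = 1/4:1 = 1/4

[BFG]:[BJT] = 1/4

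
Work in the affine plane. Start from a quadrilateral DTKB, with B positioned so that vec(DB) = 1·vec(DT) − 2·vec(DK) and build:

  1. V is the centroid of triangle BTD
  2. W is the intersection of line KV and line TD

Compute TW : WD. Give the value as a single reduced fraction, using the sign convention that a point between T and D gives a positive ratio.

Assign D = (0, 0), T = (1, 0), K = (0, 1), B = (1, -2) — the answer is frame-independent, so this choice is without loss of generality.
1. V is the centroid of triangle BTD ⇒ V = (2/3, -2/3)
2. W is the intersection of line KV and line TD ⇒ W = (2/5, 0)
W = T + t·(D−T) with t = 3/5, so TW:WD = t:(1−t) = 3/5:2/5

TW:WD = 3/2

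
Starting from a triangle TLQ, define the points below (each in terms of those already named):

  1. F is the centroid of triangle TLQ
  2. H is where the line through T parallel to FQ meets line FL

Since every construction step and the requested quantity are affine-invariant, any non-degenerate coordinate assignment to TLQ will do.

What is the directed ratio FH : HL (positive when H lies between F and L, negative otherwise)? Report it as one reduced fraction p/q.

FH:HL = -1/2

Work in coordinates with T = (0, 0), L = (1, 0), Q = (0, 1).
1. F is the centroid of triangle TLQ ⇒ F = (1/3, 1/3)
2. H is where the line through T parallel to FQ meets line FL ⇒ H = (-1/3, 2/3)
H = F + t·(L−F) with t = -1, so FH:HL = t:(1−t) = -1:2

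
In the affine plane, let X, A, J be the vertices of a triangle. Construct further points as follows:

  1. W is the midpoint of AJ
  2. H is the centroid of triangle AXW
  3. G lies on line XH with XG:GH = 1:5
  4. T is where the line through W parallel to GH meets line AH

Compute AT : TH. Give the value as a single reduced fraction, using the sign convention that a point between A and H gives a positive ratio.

AT:TH = -2

Assign X = (0, 0), A = (1, 0), J = (0, 1) — the answer is frame-independent, so this choice is without loss of generality.
1. W is the midpoint of AJ ⇒ W = (1/2, 1/2)
2. H is the centroid of triangle AXW ⇒ H = (1/2, 1/6)
3. G lies on line XH with XG:GH = 1:5 ⇒ G = (1/12, 1/36)
4. T is where the line through W parallel to GH meets line AH ⇒ T = (0, 1/3)
T = A + t·(H−A) with t = 2, so AT:TH = t:(1−t) = 2:-1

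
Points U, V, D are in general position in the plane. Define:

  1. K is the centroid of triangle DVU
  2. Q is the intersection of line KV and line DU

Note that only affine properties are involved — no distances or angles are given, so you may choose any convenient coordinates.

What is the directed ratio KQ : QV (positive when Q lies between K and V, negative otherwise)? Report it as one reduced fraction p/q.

Choose coordinates U = (0, 0), V = (1, 0), D = (0, 1).
1. K is the centroid of triangle DVU ⇒ K = (1/3, 1/3)
2. Q is the intersection of line KV and line DU ⇒ Q = (0, 1/2)
Q = K + t·(V−K) with t = -1/2, so KQ:QV = t:(1−t) = -1/2:3/2

KQ:QV = -1/3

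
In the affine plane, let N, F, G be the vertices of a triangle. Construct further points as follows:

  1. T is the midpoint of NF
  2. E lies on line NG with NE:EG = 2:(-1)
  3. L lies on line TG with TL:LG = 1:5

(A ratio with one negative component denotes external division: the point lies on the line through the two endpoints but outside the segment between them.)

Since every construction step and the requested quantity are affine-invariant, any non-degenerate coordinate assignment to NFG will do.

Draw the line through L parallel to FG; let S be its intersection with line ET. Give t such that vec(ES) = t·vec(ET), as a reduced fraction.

t = 17/18

Work in coordinates with N = (0, 0), F = (1, 0), G = (0, 1).
1. T is the midpoint of NF ⇒ T = (1/2, 0)
2. E lies on line NG with NE:EG = 2:(-1) ⇒ E = (0, 2)
3. L lies on line TG with TL:LG = 1:5 ⇒ L = (5/12, 1/6)
through L parallel to FG: direction (-1, 1); meets ET at S = (17/36, 1/9)
S = E + t·(T−E) with t = 17/18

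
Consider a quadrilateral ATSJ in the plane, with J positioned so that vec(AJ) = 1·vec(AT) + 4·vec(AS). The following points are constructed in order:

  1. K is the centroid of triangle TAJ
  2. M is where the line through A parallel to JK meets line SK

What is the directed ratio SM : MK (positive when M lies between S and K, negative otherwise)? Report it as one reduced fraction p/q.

Choose coordinates A = (0, 0), T = (1, 0), S = (0, 1), J = (1, 4).
1. K is the centroid of triangle TAJ ⇒ K = (2/3, 4/3)
2. M is where the line through A parallel to JK meets line SK ⇒ M = (2/15, 16/15)
M = S + t·(K−S) with t = 1/5, so SM:MK = t:(1−t) = 1/5:4/5

SM:MK = 1/4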